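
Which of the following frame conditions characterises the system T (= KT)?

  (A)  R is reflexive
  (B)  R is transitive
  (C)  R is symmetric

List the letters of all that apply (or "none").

(A) T (= KT) is sound and complete for exactly this class.
(B) this class determines K4, not T (= KT).
(C) this class determines KB, not T (= KT).

A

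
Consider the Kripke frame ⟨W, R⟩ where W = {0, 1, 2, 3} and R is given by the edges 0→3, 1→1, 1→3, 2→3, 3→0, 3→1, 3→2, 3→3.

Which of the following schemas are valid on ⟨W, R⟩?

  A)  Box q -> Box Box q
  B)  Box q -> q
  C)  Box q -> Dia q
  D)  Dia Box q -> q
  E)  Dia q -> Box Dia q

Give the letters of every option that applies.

R is not reflexive: not 0 R 0.
R is symmetric: every R-edge is matched by its reverse.
R is not transitive: 0 R 3 and 3 R 0 but not 0 R 0.
R is not euclidean: 3 R 0 and 3 R 1 but not 0 R 1.
R is serial: every world has an R-successor.
(A) Box q -> Box Box q (axiom 4) characterises the transitive frames. R is not transitive — not valid.
(B) Box q -> q is axiom T, which corresponds to reflexivity. R is not reflexive — not valid.
(C) Box q -> Dia q is axiom D; it is valid on a frame exactly when R is serial. R is serial, so valid.
(D) Dia Box q -> q is the dual of axiom B, which corresponds to symmetry. R is symmetric — valid.
(E) Dia q -> Box Dia q (axiom 5) characterises the euclidean frames. R is not euclidean — not valid.

C, D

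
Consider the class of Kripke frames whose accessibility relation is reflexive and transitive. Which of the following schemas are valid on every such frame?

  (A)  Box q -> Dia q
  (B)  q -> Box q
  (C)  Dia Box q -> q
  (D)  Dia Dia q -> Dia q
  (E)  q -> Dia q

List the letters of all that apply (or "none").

A, D, E

Reflexive relations are serial.
(A) axiom D: valid iff R is serial. Every such R is serial — valid.
(B) q -> Box q (equivalent to ◇p→p) corresponds to R being a subset of the identity. Such an R need not be a subset of the identity, so not valid.
(C) the dual of axiom B: valid iff R is symmetric. Such an R need not be symmetric — not valid.
(D) Dia Dia q -> Dia q (the dual of axiom 4) characterises the transitive frames. Every such R is transitive — valid.
(E) q -> Dia q is the dual of axiom T; it is valid on a frame exactly when R is reflexive. Every such R is reflexive, so valid.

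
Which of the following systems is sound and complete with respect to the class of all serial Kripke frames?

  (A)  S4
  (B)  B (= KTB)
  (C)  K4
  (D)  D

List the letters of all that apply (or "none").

D

(A) S4 is determined by the class of reflexive and transitive frames.
(B) B (= KTB) is determined by the class of reflexive and symmetric frames.
(C) K4 is determined by the class of transitive frames.
(D) D is determined by exactly this class.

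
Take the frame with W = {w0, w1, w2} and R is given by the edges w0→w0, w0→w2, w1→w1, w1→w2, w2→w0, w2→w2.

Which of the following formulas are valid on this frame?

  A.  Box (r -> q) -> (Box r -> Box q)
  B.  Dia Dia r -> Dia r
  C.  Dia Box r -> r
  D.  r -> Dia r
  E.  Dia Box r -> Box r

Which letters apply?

A, D

R is reflexive: each world relates to itself.
R is not symmetric: w1 R w2 but not w2 R w1.
R is not transitive: w1 R w2 and w2 R w0 but not w1 R w0.
R is not euclidean: w1 R w2 and w1 R w1 but not w2 R w1.
(A) this is just K, valid on every normal frame.
(B) Dia Dia r -> Dia r is the dual of axiom 4; it is valid on a frame exactly when R is transitive. R is not transitive, so not valid.
(C) the dual of axiom B: valid iff R is symmetric. R is not symmetric — not valid.
(D) r -> Dia r (the dual of axiom T) characterises the reflexive frames. R is reflexive — valid.
(E) Dia Box r -> Box r is the dual of axiom 5; it is valid on a frame exactly when R is euclidean. R is not euclidean, so not valid.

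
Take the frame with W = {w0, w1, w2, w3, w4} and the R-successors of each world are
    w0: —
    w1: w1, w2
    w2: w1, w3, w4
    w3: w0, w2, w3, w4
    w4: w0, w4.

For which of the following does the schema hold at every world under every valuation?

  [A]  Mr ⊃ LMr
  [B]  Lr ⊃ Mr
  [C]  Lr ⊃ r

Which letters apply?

none

R is not reflexive: not w0 R w0.
R is not euclidean: w2 R w1 and w2 R w3 but not w1 R w3.
R is not serial: w0 has no R-successor.
(A) axiom 5: valid iff R is euclidean. R is not euclidean — not valid.
(B) Lr ⊃ Mr is axiom D, which corresponds to seriality. R is not serial — not valid.
(C) axiom T: valid iff R is reflexive. R is not reflexive — not valid.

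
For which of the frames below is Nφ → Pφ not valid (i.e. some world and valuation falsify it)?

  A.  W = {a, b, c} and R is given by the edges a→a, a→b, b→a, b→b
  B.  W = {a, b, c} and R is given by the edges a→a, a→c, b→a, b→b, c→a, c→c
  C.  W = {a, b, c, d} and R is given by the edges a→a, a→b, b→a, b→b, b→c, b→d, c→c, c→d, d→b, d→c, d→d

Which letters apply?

The schema Nφ → Pφ is axiom D; it is valid on a frame iff R is serial.
(A) R is not serial (c has no R-successor), so the schema fails here.
(B) R is serial (every world has an R-successor), so the schema is valid here.
(C) R is serial (every world has an R-successor), so the schema is valid here.

A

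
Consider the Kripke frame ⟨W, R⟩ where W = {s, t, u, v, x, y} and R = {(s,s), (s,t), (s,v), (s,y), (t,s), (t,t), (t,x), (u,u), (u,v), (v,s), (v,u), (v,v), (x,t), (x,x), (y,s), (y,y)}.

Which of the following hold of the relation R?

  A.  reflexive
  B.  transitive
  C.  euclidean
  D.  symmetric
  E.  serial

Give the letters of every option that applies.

A, D, E

(A) reflexive: each world relates to itself.
(B) not transitive: s R t and t R x but not s R x.
(C) not euclidean: s R t and s R v but not t R v.
(D) symmetric: every R-edge is matched by its reverse.
(E) serial: every world has an R-successor.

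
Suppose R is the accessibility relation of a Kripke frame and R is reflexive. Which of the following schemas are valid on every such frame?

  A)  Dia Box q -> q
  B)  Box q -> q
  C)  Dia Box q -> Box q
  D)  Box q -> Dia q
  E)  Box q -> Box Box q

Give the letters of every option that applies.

B, D

A reflexive relation is serial.
(A) the dual of axiom B: valid iff R is symmetric. Such an R need not be symmetric — not valid.
(B) axiom T: valid iff R is reflexive. Every such R is reflexive — valid.
(C) Dia Box q -> Box q is the dual of axiom 5; it is valid on a frame exactly when R is euclidean. Such an R need not be euclidean, so not valid.
(D) Box q -> Dia q is axiom D, which corresponds to seriality. Every such R is serial — valid.
(E) Box q -> Box Box q (axiom 4) characterises the transitive frames. Such an R need not be transitive — not valid.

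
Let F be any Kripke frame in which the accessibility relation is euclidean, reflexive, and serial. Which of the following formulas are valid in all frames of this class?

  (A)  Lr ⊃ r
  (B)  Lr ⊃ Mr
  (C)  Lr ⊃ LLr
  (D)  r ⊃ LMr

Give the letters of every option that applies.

A relation that is euclidean, reflexive, and serial is also symmetric and transitive.
(A) Lr ⊃ r (axiom T) characterises the reflexive frames. Every such R is reflexive — valid.
(B) Lr ⊃ Mr is axiom D, which corresponds to seriality. Every such R is serial — valid.
(C) axiom 4: valid iff R is transitive. Every such R is transitive — valid.
(D) r ⊃ LMr is axiom B, which corresponds to symmetry. Every such R is symmetric — valid.

A, B, C, D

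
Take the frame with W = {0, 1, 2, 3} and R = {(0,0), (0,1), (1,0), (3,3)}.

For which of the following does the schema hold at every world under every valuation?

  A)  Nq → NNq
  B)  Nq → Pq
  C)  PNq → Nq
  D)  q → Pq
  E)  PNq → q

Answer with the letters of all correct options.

R is not reflexive: not 1 R 1.
R is symmetric: every R-edge is matched by its reverse.
R is not transitive: 1 R 0 and 0 R 1 but not 1 R 1.
R is not euclidean: 0 R 1 and 0 R 1 but not 1 R 1.
R is not serial: 2 has no R-successor.
(A) Nq → NNq (axiom 4) characterises the transitive frames. R is not transitive — not valid.
(B) Nq → Pq is axiom D; it is valid on a frame exactly when R is serial. R is not serial, so not valid.
(C) PNq → Nq is the dual of axiom 5, which corresponds to the euclidean property. R is not euclidean — not valid.
(D) q → Pq is the dual of axiom T, which corresponds to reflexivity. R is not reflexive — not valid.
(E) PNq → q is the dual of axiom B, which corresponds to symmetry. R is symmetric — valid.

E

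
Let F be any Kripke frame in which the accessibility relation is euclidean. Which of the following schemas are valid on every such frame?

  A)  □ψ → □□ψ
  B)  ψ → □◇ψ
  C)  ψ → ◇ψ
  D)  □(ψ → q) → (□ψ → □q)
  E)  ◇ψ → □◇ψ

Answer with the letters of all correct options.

D, E

(A) □ψ → □□ψ is axiom 4; it is valid on a frame exactly when R is transitive. Such an R need not be transitive, so not valid.
(B) ψ → □◇ψ (axiom B) characterises the symmetric frames. Such an R need not be symmetric — not valid.
(C) the dual of axiom T: valid iff R is reflexive. Such an R need not be reflexive — not valid.
(D) □(ψ → q) → (□ψ → □q) is axiom K, valid on every Kripke frame — valid.
(E) axiom 5: valid iff R is euclidean. Every such R is euclidean — valid.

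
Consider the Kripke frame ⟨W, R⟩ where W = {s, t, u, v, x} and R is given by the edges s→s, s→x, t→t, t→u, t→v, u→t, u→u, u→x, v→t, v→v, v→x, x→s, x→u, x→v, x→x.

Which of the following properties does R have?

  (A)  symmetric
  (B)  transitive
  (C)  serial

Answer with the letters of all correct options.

A, C

(A) symmetric: every R-edge is matched by its reverse.
(B) not transitive: s R x and x R u but not s R u.
(C) serial: every world has an R-successor.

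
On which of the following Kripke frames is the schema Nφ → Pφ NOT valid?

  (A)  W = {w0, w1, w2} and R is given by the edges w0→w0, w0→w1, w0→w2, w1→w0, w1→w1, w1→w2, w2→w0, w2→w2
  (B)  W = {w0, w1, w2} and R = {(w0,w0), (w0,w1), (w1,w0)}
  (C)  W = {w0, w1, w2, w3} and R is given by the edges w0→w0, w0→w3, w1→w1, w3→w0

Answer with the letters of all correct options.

B, C

The schema Nφ → Pφ is axiom D; it is valid on a frame iff R is serial.
(A) R is serial (every world has an R-successor), so the schema is valid here.
(B) R is not serial (w2 has no R-successor), so the schema fails here.
(C) R is not serial (w2 has no R-successor), so the schema fails here.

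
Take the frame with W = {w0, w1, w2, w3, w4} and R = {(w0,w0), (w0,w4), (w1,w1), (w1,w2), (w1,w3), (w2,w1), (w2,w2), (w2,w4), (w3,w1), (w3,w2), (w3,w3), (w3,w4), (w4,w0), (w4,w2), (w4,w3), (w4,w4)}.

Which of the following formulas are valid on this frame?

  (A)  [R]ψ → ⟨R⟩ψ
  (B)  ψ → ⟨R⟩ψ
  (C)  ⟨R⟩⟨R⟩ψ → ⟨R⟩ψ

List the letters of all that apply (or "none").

R is reflexive: each world relates to itself.
R is not transitive: w0 R w4 and w4 R w2 but not w0 R w2.
R is serial: every world has an R-successor.
(A) axiom D: valid iff R is serial. R is serial — valid.
(B) the dual of axiom T: valid iff R is reflexive. R is reflexive — valid.
(C) the dual of axiom 4: valid iff R is transitive. R is not transitive — not valid.

A, B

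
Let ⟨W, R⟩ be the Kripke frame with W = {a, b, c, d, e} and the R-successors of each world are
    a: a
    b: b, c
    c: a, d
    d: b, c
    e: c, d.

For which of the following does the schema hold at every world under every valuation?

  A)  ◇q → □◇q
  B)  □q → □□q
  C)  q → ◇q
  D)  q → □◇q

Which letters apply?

R is not reflexive: not c R c.
R is not symmetric: b R c but not c R b.
R is not transitive: b R c and c R a but not b R a.
R is not euclidean: b R c and b R b but not c R b.
(A) axiom 5: valid iff R is euclidean. R is not euclidean — not valid.
(B) □q → □□q is axiom 4; it is valid on a frame exactly when R is transitive. R is not transitive, so not valid.
(C) q → ◇q (the dual of axiom T) characterises the reflexive frames. R is not reflexive — not valid.
(D) q → □◇q is axiom B; it is valid on a frame exactly when R is symmetric. R is not symmetric, so not valid.

none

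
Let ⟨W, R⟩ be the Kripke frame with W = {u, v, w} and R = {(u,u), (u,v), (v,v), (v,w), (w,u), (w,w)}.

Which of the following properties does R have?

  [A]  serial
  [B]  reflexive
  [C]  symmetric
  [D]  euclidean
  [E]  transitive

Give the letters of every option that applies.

A, B

(A) serial: every world has an R-successor.
(B) reflexive: each world relates to itself.
(C) not symmetric: u R v but not v R u.
(D) not euclidean: u R v and u R u but not v R u.
(E) not transitive: u R v and v R w but not u R w.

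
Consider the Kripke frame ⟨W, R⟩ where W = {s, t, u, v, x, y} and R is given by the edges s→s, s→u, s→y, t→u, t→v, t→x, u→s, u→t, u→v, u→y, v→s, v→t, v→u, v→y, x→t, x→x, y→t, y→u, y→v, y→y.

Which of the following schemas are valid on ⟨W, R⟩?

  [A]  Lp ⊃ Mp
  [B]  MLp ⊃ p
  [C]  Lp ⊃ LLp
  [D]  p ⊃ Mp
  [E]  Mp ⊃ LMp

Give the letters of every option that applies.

A

R is not reflexive: not t R t.
R is not symmetric: s R y but not y R s.
R is not transitive: s R u and u R t but not s R t.
R is not euclidean: s R y and s R s but not y R s.
R is serial: every world has an R-successor.
(A) Lp ⊃ Mp is axiom D; it is valid on a frame exactly when R is serial. R is serial, so valid.
(B) the dual of axiom B: valid iff R is symmetric. R is not symmetric — not valid.
(C) Lp ⊃ LLp is axiom 4, which corresponds to transitivity. R is not transitive — not valid.
(D) the dual of axiom T: valid iff R is reflexive. R is not reflexive — not valid.
(E) Mp ⊃ LMp is axiom 5, which corresponds to the euclidean property. R is not euclidean — not valid.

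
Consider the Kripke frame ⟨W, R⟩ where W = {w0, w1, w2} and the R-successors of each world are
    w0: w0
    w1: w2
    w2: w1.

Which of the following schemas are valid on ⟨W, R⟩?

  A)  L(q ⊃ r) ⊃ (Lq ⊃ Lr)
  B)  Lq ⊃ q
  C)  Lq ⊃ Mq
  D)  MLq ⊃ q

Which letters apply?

A, C, D

R is not reflexive: not w1 R w1.
R is symmetric: every R-edge is matched by its reverse.
R is serial: every world has an R-successor.
(A) this is just K, valid on every normal frame.
(B) axiom T: valid iff R is reflexive. R is not reflexive — not valid.
(C) Lq ⊃ Mq is axiom D, which corresponds to seriality. R is serial — valid.
(D) MLq ⊃ q is the dual of axiom B, which corresponds to symmetry. R is symmetric — valid.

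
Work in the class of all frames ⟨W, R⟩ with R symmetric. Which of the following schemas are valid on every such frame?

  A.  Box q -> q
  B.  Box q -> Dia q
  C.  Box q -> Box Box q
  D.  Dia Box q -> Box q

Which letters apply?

none

(A) Box q -> q is axiom T; it is valid on a frame exactly when R is reflexive. Such an R need not be reflexive, so not valid.
(B) axiom D: valid iff R is serial. Such an R need not be serial — not valid.
(C) Box q -> Box Box q (axiom 4) characterises the transitive frames. Such an R need not be transitive — not valid.
(D) the dual of axiom 5: valid iff R is euclidean. Such an R need not be euclidean — not valid.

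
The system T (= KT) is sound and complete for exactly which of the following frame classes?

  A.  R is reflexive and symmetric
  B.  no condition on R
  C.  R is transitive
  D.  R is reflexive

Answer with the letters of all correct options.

(A) this class determines B (= KTB), not T (= KT).
(B) this class determines K, not T (= KT).
(C) this class determines K4, not T (= KT).
(D) T (= KT) is sound and complete for exactly this class.

D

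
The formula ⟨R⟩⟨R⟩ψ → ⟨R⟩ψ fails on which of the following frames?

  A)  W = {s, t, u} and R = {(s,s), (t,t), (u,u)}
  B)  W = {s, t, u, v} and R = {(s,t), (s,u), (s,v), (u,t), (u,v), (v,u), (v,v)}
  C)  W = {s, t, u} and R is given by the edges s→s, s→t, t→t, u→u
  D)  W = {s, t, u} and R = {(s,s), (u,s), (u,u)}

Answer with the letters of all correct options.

B

The schema ⟨R⟩⟨R⟩ψ → ⟨R⟩ψ is the dual of axiom 4; it is valid on a frame iff R is transitive.
(A) R is transitive (R is closed under composition), so the schema is valid here.
(B) R is not transitive (u R v and v R u but not u R u), so the schema fails here.
(C) R is transitive (R is closed under composition), so the schema is valid here.
(D) R is transitive (R is closed under composition), so the schema is valid here.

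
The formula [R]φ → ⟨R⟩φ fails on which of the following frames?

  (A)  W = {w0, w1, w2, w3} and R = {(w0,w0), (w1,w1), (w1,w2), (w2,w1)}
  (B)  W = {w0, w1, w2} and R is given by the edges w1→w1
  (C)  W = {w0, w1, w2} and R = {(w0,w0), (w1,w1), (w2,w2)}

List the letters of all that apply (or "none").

A, B

The schema [R]φ → ⟨R⟩φ is axiom D; it is valid on a frame iff R is serial.
(A) R is not serial (w3 has no R-successor), so the schema fails here.
(B) R is not serial (w0 has no R-successor), so the schema fails here.
(C) R is serial (every world has an R-successor), so the schema is valid here.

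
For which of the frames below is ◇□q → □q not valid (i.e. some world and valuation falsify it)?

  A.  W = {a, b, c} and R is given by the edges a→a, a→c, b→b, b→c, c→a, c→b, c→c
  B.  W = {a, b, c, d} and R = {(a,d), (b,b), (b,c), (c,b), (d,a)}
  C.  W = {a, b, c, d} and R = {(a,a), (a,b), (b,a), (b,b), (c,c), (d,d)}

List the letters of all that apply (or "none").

The schema ◇□q → □q is the dual of axiom 5; it is valid on a frame iff R is euclidean.
(A) R is not euclidean (c R a and c R b but not a R b), so the schema fails here.
(B) R is not euclidean (a R d and a R d but not d R d), so the schema fails here.
(C) R is euclidean (any two R-successors of the same world are R-related), so the schema is valid here.

A, B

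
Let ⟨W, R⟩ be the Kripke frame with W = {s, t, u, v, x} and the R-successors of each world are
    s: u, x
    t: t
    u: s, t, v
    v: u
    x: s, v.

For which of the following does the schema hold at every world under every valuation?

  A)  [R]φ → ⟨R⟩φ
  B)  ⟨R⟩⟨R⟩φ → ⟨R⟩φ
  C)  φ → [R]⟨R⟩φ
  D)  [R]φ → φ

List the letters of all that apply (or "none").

A

R is not reflexive: not s R s.
R is not symmetric: u R t but not t R u.
R is not transitive: s R u and u R s but not s R s.
R is serial: every world has an R-successor.
(A) axiom D: valid iff R is serial. R is serial — valid.
(B) ⟨R⟩⟨R⟩φ → ⟨R⟩φ is the dual of axiom 4; it is valid on a frame exactly when R is transitive. R is not transitive, so not valid.
(C) φ → [R]⟨R⟩φ is axiom B; it is valid on a frame exactly when R is symmetric. R is not symmetric, so not valid.
(D) axiom T: valid iff R is reflexive. R is not reflexive — not valid.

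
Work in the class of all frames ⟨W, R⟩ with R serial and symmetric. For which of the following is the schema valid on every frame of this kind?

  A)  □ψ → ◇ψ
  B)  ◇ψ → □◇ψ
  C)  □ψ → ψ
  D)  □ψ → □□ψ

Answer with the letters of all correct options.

A

(A) axiom D: valid iff R is serial. Every such R is serial — valid.
(B) ◇ψ → □◇ψ (axiom 5) characterises the euclidean frames. Such an R need not be euclidean — not valid.
(C) □ψ → ψ is axiom T, which corresponds to reflexivity. Such an R need not be reflexive — not valid.
(D) axiom 4: valid iff R is transitive. Such an R need not be transitive — not valid.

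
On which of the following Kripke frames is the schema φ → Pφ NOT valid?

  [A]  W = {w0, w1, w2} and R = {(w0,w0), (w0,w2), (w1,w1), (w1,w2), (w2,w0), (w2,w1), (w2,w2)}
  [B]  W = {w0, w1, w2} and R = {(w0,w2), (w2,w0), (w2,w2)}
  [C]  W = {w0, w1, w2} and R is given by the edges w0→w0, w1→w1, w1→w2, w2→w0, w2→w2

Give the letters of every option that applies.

B

The schema φ → Pφ is the dual of axiom T; it is valid on a frame iff R is reflexive.
(A) R is reflexive (each world relates to itself), so the schema is valid here.
(B) R is not reflexive (not w0 R w0), so the schema fails here.
(C) R is reflexive (each world relates to itself), so the schema is valid here.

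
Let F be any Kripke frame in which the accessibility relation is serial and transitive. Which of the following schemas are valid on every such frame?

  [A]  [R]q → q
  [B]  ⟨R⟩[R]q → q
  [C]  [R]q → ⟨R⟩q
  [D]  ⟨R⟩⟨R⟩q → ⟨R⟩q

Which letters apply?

(A) [R]q → q (axiom T) characterises the reflexive frames. Such an R need not be reflexive — not valid.
(B) the dual of axiom B: valid iff R is symmetric. Such an R need not be symmetric — not valid.
(C) [R]q → ⟨R⟩q is axiom D, which corresponds to seriality. Every such R is serial — valid.
(D) ⟨R⟩⟨R⟩q → ⟨R⟩q (the dual of axiom 4) characterises the transitive frames. Every such R is transitive — valid.

C, D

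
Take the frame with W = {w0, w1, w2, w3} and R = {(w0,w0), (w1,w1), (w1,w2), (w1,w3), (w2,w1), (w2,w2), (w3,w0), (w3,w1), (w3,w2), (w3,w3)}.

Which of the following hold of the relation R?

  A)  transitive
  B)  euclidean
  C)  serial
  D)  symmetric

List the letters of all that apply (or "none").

C

(A) not transitive: w1 R w3 and w3 R w0 but not w1 R w0.
(B) not euclidean: w1 R w2 and w1 R w3 but not w2 R w3.
(C) serial: every world has an R-successor.
(D) not symmetric: w3 R w0 but not w0 R w3.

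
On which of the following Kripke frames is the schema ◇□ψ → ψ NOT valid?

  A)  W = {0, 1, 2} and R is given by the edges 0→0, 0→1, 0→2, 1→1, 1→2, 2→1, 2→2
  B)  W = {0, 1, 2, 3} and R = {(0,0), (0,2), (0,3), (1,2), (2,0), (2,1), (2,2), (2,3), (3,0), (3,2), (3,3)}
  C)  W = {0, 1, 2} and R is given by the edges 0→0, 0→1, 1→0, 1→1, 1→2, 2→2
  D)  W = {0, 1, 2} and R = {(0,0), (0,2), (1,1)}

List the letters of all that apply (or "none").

A, C, D

The schema ◇□ψ → ψ is the dual of axiom B; it is valid on a frame iff R is symmetric.
(A) R is not symmetric (0 R 1 but not 1 R 0), so the schema fails here.
(B) R is symmetric (every R-edge is matched by its reverse), so the schema is valid here.
(C) R is not symmetric (1 R 2 but not 2 R 1), so the schema fails here.
(D) R is not symmetric (0 R 2 but not 2 R 0), so the schema fails here.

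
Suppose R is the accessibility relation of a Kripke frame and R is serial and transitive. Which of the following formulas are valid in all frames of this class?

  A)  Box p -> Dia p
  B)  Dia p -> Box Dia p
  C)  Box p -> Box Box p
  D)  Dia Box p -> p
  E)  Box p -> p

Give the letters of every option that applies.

(A) axiom D: valid iff R is serial. Every such R is serial — valid.
(B) Dia p -> Box Dia p is axiom 5; it is valid on a frame exactly when R is euclidean. Such an R need not be euclidean, so not valid.
(C) Box p -> Box Box p is axiom 4, which corresponds to transitivity. Every such R is transitive — valid.
(D) Dia Box p -> p is the dual of axiom B; it is valid on a frame exactly when R is symmetric. Such an R need not be symmetric, so not valid.
(E) Box p -> p is axiom T; it is valid on a frame exactly when R is reflexive. Such an R need not be reflexive, so not valid.

A, C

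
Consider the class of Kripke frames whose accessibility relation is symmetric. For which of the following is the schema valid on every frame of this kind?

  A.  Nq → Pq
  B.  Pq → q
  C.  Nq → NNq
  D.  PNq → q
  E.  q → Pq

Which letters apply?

(A) Nq → Pq (axiom D) characterises the serial frames. Such an R need not be serial — not valid.
(B) Pq → q (the converse of T) corresponds to R being a subset of the identity. Such an R need not be a subset of the identity, so not valid.
(C) axiom 4: valid iff R is transitive. Such an R need not be transitive — not valid.
(D) the dual of axiom B: valid iff R is symmetric. Every such R is symmetric — valid.
(E) the dual of axiom T: valid iff R is reflexive. Such an R need not be reflexive — not valid.

D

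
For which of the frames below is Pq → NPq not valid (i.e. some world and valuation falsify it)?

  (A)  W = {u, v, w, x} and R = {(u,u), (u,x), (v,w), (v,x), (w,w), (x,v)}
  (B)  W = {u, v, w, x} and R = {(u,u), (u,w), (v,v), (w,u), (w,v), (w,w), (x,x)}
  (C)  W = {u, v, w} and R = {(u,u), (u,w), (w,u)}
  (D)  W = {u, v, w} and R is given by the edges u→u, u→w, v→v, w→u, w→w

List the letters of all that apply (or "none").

The schema Pq → NPq is axiom 5; it is valid on a frame iff R is euclidean.
(A) R is not euclidean (u R x and u R u but not x R u), so the schema fails here.
(B) R is not euclidean (w R u and w R v but not u R v), so the schema fails here.
(C) R is not euclidean (u R w and u R w but not w R w), so the schema fails here.
(D) R is euclidean (any two R-successors of the same world are R-related), so the schema is valid here.

A, B, C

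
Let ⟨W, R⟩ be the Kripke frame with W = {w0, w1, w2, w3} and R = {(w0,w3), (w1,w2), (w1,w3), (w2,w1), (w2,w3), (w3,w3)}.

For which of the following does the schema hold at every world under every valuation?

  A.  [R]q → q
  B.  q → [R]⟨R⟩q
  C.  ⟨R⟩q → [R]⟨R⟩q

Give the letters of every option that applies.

R is not reflexive: not w0 R w0.
R is not symmetric: w0 R w3 but not w3 R w0.
R is not euclidean: w1 R w3 and w1 R w2 but not w3 R w2.
(A) [R]q → q (axiom T) characterises the reflexive frames. R is not reflexive — not valid.
(B) q → [R]⟨R⟩q (axiom B) characterises the symmetric frames. R is not symmetric — not valid.
(C) ⟨R⟩q → [R]⟨R⟩q is axiom 5, which corresponds to the euclidean property. R is not euclidean — not valid.

none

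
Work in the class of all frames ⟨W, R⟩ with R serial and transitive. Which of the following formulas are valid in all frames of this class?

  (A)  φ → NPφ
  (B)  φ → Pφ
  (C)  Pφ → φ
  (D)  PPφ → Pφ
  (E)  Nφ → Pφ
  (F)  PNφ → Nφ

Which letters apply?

D, E

(A) φ → NPφ is axiom B; it is valid on a frame exactly when R is symmetric. Such an R need not be symmetric, so not valid.
(B) φ → Pφ is the dual of axiom T; it is valid on a frame exactly when R is reflexive. Such an R need not be reflexive, so not valid.
(C) Pφ → φ is the converse of T; it holds exactly when R ⊆ identity. Such an R need not be a subset of the identity — not valid.
(D) PPφ → Pφ is the dual of axiom 4; it is valid on a frame exactly when R is transitive. Every such R is transitive, so valid.
(E) Nφ → Pφ (axiom D) characterises the serial frames. Every such R is serial — valid.
(F) PNφ → Nφ (the dual of axiom 5) characterises the euclidean frames. Such an R need not be euclidean — not valid.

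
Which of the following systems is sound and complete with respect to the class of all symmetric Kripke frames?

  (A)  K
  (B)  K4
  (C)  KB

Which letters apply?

C

(A) K is determined by the class of arbitrary frames.
(B) K4 is determined by the class of transitive frames.
(C) KB is determined by exactly this class.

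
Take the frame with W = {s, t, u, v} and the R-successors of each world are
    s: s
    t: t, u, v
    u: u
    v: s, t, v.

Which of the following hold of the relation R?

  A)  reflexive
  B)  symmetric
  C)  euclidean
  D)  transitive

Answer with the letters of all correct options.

A

(A) reflexive: each world relates to itself.
(B) not symmetric: t R u but not u R t.
(C) not euclidean: t R u and t R t but not u R t.
(D) not transitive: t R v and v R s but not t R s.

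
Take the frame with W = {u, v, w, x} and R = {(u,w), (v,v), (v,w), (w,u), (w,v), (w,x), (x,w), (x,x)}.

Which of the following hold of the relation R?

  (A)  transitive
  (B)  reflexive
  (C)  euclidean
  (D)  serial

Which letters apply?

(A) not transitive: u R w and w R u but not u R u.
(B) not reflexive: not u R u.
(C) not euclidean: w R u and w R v but not u R v.
(D) serial: every world has an R-successor.

D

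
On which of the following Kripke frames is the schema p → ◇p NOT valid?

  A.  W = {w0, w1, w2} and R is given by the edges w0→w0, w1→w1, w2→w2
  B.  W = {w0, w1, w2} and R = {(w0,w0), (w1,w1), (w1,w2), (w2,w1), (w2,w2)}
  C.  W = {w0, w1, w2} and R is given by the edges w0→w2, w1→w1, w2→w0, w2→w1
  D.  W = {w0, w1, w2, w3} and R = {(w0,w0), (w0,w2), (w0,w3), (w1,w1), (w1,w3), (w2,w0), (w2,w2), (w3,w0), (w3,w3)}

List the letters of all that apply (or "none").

The schema p → ◇p is the dual of axiom T; it is valid on a frame iff R is reflexive.
(A) R is reflexive (each world relates to itself), so the schema is valid here.
(B) R is reflexive (each world relates to itself), so the schema is valid here.
(C) R is not reflexive (not w0 R w0), so the schema fails here.
(D) R is reflexive (each world relates to itself), so the schema is valid here.

C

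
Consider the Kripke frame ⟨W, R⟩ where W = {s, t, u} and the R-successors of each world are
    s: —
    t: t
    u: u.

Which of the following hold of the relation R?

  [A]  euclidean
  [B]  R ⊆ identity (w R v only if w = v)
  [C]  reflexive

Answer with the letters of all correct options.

(A) euclidean: any two R-successors of the same world are R-related.
(B) ⊆ identity: every R-edge is a self-loop.
(C) not reflexive: not s R s.

A, B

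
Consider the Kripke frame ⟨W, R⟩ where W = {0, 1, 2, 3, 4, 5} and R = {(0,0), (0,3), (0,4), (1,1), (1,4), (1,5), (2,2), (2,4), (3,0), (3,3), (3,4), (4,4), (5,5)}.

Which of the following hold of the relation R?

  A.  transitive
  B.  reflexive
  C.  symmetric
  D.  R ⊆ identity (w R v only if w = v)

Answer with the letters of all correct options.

A, B

(A) transitive: R is closed under composition.
(B) reflexive: each world relates to itself.
(C) not symmetric: 0 R 4 but not 4 R 0.
(D) not ⊆ identity: 0 R 3 with 0 ≠ 3.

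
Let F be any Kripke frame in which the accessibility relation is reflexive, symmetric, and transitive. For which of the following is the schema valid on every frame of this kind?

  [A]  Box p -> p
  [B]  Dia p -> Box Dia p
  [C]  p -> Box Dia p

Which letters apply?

A, B, C

A relation that is reflexive, symmetric, and transitive is also euclidean and serial.
(A) Box p -> p (axiom T) characterises the reflexive frames. Every such R is reflexive — valid.
(B) Dia p -> Box Dia p is axiom 5; it is valid on a frame exactly when R is euclidean. Every such R is euclidean, so valid.
(C) axiom B: valid iff R is symmetric. Every such R is symmetric — valid.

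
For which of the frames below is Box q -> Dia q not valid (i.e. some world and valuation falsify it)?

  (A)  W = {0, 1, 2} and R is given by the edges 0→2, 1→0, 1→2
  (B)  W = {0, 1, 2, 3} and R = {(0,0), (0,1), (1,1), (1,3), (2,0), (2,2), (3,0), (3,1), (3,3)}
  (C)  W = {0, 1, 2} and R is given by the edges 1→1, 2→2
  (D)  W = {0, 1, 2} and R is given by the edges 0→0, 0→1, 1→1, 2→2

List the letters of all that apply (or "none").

A, C

The schema Box q -> Dia q is axiom D; it is valid on a frame iff R is serial.
(A) R is not serial (2 has no R-successor), so the schema fails here.
(B) R is serial (every world has an R-successor), so the schema is valid here.
(C) R is not serial (0 has no R-successor), so the schema fails here.
(D) R is serial (every world has an R-successor), so the schema is valid here.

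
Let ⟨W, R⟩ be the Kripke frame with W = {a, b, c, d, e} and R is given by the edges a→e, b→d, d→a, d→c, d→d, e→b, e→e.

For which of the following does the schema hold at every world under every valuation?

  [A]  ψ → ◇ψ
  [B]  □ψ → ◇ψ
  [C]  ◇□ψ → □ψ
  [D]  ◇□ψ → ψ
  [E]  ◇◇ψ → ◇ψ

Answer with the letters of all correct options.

none

R is not reflexive: not a R a.
R is not symmetric: a R e but not e R a.
R is not transitive: a R e and e R b but not a R b.
R is not euclidean: d R a and d R c but not a R c.
R is not serial: c has no R-successor.
(A) ψ → ◇ψ is the dual of axiom T; it is valid on a frame exactly when R is reflexive. R is not reflexive, so not valid.
(B) axiom D: valid iff R is serial. R is not serial — not valid.
(C) ◇□ψ → □ψ (the dual of axiom 5) characterises the euclidean frames. R is not euclidean — not valid.
(D) the dual of axiom B: valid iff R is symmetric. R is not symmetric — not valid.
(E) ◇◇ψ → ◇ψ (the dual of axiom 4) characterises the transitive frames. R is not transitive — not valid.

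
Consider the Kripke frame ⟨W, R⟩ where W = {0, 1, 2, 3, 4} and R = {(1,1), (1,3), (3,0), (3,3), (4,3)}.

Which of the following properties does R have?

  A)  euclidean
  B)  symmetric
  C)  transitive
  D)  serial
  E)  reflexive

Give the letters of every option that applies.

none

(A) not euclidean: 1 R 3 and 1 R 1 but not 3 R 1.
(B) not symmetric: 1 R 3 but not 3 R 1.
(C) not transitive: 1 R 3 and 3 R 0 but not 1 R 0.
(D) not serial: 0 has no R-successor.
(E) not reflexive: not 0 R 0.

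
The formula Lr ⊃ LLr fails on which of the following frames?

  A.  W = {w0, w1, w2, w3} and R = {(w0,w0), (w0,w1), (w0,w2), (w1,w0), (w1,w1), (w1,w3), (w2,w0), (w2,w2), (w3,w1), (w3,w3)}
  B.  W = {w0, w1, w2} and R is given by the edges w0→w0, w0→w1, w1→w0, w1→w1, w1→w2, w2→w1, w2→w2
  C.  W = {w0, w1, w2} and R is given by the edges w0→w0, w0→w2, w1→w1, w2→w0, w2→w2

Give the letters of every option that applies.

The schema Lr ⊃ LLr is axiom 4; it is valid on a frame iff R is transitive.
(A) R is not transitive (w0 R w1 and w1 R w3 but not w0 R w3), so the schema fails here.
(B) R is not transitive (w0 R w1 and w1 R w2 but not w0 R w2), so the schema fails here.
(C) R is transitive (R is closed under composition), so the schema is valid here.

A, B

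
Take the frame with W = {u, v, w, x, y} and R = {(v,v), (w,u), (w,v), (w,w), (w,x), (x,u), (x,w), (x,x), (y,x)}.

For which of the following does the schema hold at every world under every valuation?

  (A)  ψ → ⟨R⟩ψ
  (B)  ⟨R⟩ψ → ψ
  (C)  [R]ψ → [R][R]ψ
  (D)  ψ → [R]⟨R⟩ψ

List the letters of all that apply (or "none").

R is not reflexive: not u R u.
R is not symmetric: w R u but not u R w.
R is not transitive: x R w and w R v but not x R v.
R is not a subset of the identity: w R u with w ≠ u.
(A) the dual of axiom T: valid iff R is reflexive. R is not reflexive — not valid.
(B) ⟨R⟩ψ → ψ is valid only on frames where every R-edge is a self-loop. Here R ⊄ identity — not valid.
(C) [R]ψ → [R][R]ψ is axiom 4, which corresponds to transitivity. R is not transitive — not valid.
(D) ψ → [R]⟨R⟩ψ is axiom B; it is valid on a frame exactly when R is symmetric. R is not symmetric, so not valid.

none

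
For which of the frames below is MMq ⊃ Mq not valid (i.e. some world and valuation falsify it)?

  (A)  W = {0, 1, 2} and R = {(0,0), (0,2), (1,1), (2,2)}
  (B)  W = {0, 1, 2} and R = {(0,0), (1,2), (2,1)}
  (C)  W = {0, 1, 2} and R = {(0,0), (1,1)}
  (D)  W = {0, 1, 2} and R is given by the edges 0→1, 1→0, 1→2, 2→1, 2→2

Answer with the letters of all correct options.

B, D

The schema MMq ⊃ Mq is the dual of axiom 4; it is valid on a frame iff R is transitive.
(A) R is transitive (R is closed under composition), so the schema is valid here.
(B) R is not transitive (1 R 2 and 2 R 1 but not 1 R 1), so the schema fails here.
(C) R is transitive (R is closed under composition), so the schema is valid here.
(D) R is not transitive (0 R 1 and 1 R 0 but not 0 R 0), so the schema fails here.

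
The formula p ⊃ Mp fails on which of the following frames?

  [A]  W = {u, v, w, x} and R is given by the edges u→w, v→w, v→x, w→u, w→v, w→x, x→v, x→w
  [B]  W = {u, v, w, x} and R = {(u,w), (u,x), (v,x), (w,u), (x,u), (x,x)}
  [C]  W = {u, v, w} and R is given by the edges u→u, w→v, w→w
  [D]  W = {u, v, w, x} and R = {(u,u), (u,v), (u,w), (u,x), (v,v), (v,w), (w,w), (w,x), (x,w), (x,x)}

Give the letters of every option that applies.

A, B, C

The schema p ⊃ Mp is the dual of axiom T; it is valid on a frame iff R is reflexive.
(A) R is not reflexive (not u R u), so the schema fails here.
(B) R is not reflexive (not u R u), so the schema fails here.
(C) R is not reflexive (not v R v), so the schema fails here.
(D) R is reflexive (each world relates to itself), so the schema is valid here.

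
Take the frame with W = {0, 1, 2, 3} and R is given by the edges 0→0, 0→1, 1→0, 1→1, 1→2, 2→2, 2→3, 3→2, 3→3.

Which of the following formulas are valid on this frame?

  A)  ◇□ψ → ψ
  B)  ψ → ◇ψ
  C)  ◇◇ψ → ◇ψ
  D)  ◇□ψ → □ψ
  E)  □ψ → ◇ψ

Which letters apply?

R is reflexive: each world relates to itself.
R is not symmetric: 1 R 2 but not 2 R 1.
R is not transitive: 0 R 1 and 1 R 2 but not 0 R 2.
R is not euclidean: 1 R 0 and 1 R 2 but not 0 R 2.
R is serial: every world has an R-successor.
(A) the dual of axiom B: valid iff R is symmetric. R is not symmetric — not valid.
(B) the dual of axiom T: valid iff R is reflexive. R is reflexive — valid.
(C) ◇◇ψ → ◇ψ is the dual of axiom 4, which corresponds to transitivity. R is not transitive — not valid.
(D) ◇□ψ → □ψ (the dual of axiom 5) characterises the euclidean frames. R is not euclidean — not valid.
(E) axiom D: valid iff R is serial. R is serial — valid.

B, E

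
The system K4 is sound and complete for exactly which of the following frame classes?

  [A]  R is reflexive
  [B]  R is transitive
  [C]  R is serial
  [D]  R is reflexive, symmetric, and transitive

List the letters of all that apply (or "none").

B

(A) this class determines T (= KT), not K4.
(B) K4 is sound and complete for exactly this class.
(C) this class determines D, not K4.
(D) this class determines S5, not K4.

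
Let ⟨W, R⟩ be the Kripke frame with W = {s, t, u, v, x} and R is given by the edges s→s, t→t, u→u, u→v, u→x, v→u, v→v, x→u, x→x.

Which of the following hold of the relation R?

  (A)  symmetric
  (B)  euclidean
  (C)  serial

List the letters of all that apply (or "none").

(A) symmetric: every R-edge is matched by its reverse.
(B) not euclidean: u R v and u R x but not v R x.
(C) serial: every world has an R-successor.

A, C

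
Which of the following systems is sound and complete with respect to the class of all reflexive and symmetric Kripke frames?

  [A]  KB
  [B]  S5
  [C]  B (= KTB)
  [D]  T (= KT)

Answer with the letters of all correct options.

C

(A) KB is determined by the class of symmetric frames.
(B) S5 is determined by the class of reflexive, symmetric, and transitive frames.
(C) B (= KTB) is determined by exactly this class.
(D) T (= KT) is determined by the class of reflexive frames.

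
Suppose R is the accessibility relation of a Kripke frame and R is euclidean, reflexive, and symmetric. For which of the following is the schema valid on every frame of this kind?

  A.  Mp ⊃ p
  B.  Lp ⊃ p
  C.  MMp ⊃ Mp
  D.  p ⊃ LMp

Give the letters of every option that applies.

A relation that is euclidean, reflexive, and symmetric is also serial and transitive.
(A) Mp ⊃ p is the converse of T; it holds exactly when R ⊆ identity. Such an R need not be a subset of the identity — not valid.
(B) Lp ⊃ p (axiom T) characterises the reflexive frames. Every such R is reflexive — valid.
(C) MMp ⊃ Mp (the dual of axiom 4) characterises the transitive frames. Every such R is transitive — valid.
(D) p ⊃ LMp is axiom B, which corresponds to symmetry. Every such R is symmetric — valid.

B, C, D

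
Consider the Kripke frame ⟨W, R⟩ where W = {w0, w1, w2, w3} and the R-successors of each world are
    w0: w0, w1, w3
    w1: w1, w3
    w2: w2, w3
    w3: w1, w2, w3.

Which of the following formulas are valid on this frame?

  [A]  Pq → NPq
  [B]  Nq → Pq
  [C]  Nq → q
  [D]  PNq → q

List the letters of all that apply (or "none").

R is reflexive: each world relates to itself.
R is not symmetric: w0 R w1 but not w1 R w0.
R is not euclidean: w0 R w1 and w0 R w0 but not w1 R w0.
R is serial: every world has an R-successor.
(A) axiom 5: valid iff R is euclidean. R is not euclidean — not valid.
(B) Nq → Pq is axiom D; it is valid on a frame exactly when R is serial. R is serial, so valid.
(C) Nq → q (axiom T) characterises the reflexive frames. R is reflexive — valid.
(D) the dual of axiom B: valid iff R is symmetric. R is not symmetric — not valid.

B, C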